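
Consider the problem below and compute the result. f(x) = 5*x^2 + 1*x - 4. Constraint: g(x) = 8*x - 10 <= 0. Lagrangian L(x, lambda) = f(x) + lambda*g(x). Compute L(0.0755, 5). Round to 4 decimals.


Step 1: Evaluate f(x).
f(0.0755) = 5*0.0755^2 + 1*0.0755 - 4 = -3.896
Step 2: Evaluate g(x).
g(0.0755) = 8*0.0755 - 10 = -9.396
Step 3: Compute Lagrangian.
L = -3.896 + 5*-9.396 = -50.876


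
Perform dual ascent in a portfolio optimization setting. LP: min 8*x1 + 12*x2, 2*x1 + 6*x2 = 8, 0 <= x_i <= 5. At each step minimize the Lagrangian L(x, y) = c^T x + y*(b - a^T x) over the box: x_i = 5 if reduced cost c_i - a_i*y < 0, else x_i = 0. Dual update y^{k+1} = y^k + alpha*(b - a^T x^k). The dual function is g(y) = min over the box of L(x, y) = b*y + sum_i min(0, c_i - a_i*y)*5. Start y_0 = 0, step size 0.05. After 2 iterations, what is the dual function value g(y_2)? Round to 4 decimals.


Dual ascent for LP: min 8*x1 + 12*x2, 2*x1 + 6*x2 = 8, 0 <= x_i <= 5
Step 1: y^k = 0.0, reduced costs: (8.0, 12.0)
  x^k = (0.0, 0.0), subgradient = b - a^T x = 8.0
  y^{k+1} = 0.0 + 0.05*8.0 = 0.4
Step 2: y^k = 0.4, reduced costs: (7.2, 9.6)
  x^k = (0.0, 0.0), subgradient = b - a^T x = 8.0
  y^{k+1} = 0.4 + 0.05*8.0 = 0.8
Dual objective at y_2 = 0.8: reduced costs (6.4, 7.2), box minimizer x = (0.0, 0.0)
g(y_2) = b*y + (c1 - a1*y)*x1 + (c2 - a2*y)*x2 = 8*0.8 + 6.4*0.0 + 7.2*0.0 = 6.4 + 0.0 + 0.0 = 6.4


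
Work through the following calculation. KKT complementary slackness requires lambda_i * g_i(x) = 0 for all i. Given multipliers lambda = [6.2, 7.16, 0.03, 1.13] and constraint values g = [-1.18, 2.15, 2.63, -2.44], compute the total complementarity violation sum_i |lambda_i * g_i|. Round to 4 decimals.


KKT complementary slackness check:
lambda_1 * g_1 = 6.2 * -1.18 = -7.316
lambda_2 * g_2 = 7.16 * 2.15 = 15.394
lambda_3 * g_3 = 0.03 * 2.63 = 0.0789
lambda_4 * g_4 = 1.13 * -2.44 = -2.7572
Total violation = 7.316 + 15.394 + 0.0789 + 2.7572 = 25.5461


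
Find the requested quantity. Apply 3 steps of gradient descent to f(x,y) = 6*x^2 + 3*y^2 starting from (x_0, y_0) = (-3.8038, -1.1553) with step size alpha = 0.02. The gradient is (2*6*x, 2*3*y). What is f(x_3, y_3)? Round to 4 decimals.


Gradient descent on f(x,y) = 6*x^2 + 3*y^2.
Starting point: (-3.8038, -1.1553), alpha = 0.02
Step 1: grad_x = 2*6*-3.8038 = -45.6456, grad_y = 2*3*-1.1553 = -6.9318
  x_1 = -3.8038 - 0.02*-45.6456 = -2.8909
  y_1 = -1.1553 - 0.02*-6.9318 = -1.0167
Step 2: grad_x = 2*6*-2.8909 = -34.6907, grad_y = 2*3*-1.0167 = -6.1
  x_2 = -2.8909 - 0.02*-34.6907 = -2.1971
  y_2 = -1.0167 - 0.02*-6.1 = -0.8947
Step 3: grad_x = 2*6*-2.1971 = -26.3649, grad_y = 2*3*-0.8947 = -5.368
  x_3 = -2.1971 - 0.02*-26.3649 = -1.6698
  y_3 = -0.8947 - 0.02*-5.368 = -0.7873
f(-1.6698, -0.7873) = 6*(-1.6698)^2 + 3*(-0.7873)^2 = 18.5885


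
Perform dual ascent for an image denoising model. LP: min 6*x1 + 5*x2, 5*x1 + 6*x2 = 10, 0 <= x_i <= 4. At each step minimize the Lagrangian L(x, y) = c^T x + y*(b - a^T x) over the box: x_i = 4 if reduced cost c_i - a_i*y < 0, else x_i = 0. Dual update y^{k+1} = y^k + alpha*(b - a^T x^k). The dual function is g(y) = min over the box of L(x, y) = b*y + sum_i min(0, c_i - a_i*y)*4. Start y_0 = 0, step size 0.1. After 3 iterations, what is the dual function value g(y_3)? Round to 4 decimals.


Dual ascent for LP: min 6*x1 + 5*x2, 5*x1 + 6*x2 = 10, 0 <= x_i <= 4
Step 1: y^k = 0.0, reduced costs: (6.0, 5.0)
  x^k = (0.0, 0.0), subgradient = b - a^T x = 10.0
  y^{k+1} = 0.0 + 0.1*10.0 = 1.0
Step 2: y^k = 1.0, reduced costs: (1.0, -1.0)
  x^k = (0.0, 4.0), subgradient = b - a^T x = -14.0
  y^{k+1} = 1.0 + 0.1*-14.0 = -0.4
Step 3: y^k = -0.4, reduced costs: (8.0, 7.4)
  x^k = (0.0, 0.0), subgradient = b - a^T x = 10.0
  y^{k+1} = -0.4 + 0.1*10.0 = 0.6
Dual objective at y_3 = 0.6: reduced costs (3.0, 1.4), box minimizer x = (0.0, 0.0)
g(y_3) = b*y + (c1 - a1*y)*x1 + (c2 - a2*y)*x2 = 10*0.6 + 3.0*0.0 + 1.4*0.0 = 6.0 + 0.0 + 0.0 = 6.0


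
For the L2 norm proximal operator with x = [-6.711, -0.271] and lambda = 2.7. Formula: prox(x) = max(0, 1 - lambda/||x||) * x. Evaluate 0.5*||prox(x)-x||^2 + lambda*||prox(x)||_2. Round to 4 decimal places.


Step 1: Compute ||x||.
||x|| = 6.7165
Step 2: Compute scaling factor.
scale = max(0, 1 - 2.7/6.7165) = 0.598
Step 3: prox(x) = [-4.0132, -0.1621]
||prox(x)|| = 4.0165
Step 4: Proximal objective.
0.5*||prox-x||^2 = 3.645
lambda*||prox|| = 10.8446
Total = 14.4895


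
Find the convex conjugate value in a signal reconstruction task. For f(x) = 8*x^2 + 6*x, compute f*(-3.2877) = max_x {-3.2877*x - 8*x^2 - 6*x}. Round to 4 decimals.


f*(y) = sup_x {y*x - a*x^2 - b*x} = sup_x {(y-b)*x - a*x^2}
FOC: (y - b) - 2a*x = 0 => x* = (y - b)/(2a)
x* = (-3.2877 - 6)/(2*8) = -0.5805
f*(-3.2877) = (y-b)^2/(4a) = (-3.2877 - 6)^2/(4*8)
= 86.2614/32 = 2.6957


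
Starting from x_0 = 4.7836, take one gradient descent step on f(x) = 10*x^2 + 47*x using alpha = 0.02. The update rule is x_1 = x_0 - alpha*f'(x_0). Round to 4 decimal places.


We compute the gradient at x_0 and apply the update.
f'(x) = 20*x + 47
f'(4.7836) = 20*4.7836 + 47 = 142.672
x_1 = 4.7836 - 0.02*142.672 = 1.9302


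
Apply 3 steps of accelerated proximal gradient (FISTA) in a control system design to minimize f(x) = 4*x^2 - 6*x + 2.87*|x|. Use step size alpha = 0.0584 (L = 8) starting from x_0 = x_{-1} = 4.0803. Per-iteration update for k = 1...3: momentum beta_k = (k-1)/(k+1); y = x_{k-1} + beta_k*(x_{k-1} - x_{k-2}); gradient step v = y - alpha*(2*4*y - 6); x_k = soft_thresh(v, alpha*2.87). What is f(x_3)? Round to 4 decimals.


FISTA on f(x) = 4*x^2 - 6*x + 2.87*|x|
L = 8, alpha = 0.0584
Iteration 1: beta = 0.0, y = 4.0803 + 0.0*(4.0803 - 4.0803) = 4.0803
  grad(y) = 26.6424, v = y - alpha*grad = 2.5244
  prox(v) = soft_thresh(2.5244, 0.1676) = 2.3568
Iteration 2: beta = 0.3333, y = 2.3568 + 0.3333*(2.3568 - 4.0803) = 1.7823
  grad(y) = 8.2581, v = y - alpha*grad = 1.3
  prox(v) = soft_thresh(1.3, 0.1676) = 1.1324
Iteration 3: beta = 0.5, y = 1.1324 + 0.5*(1.1324 - 2.3568) = 0.5202
  grad(y) = -1.8385, v = y - alpha*grad = 0.6276
  prox(v) = soft_thresh(0.6276, 0.1676) = 0.4599
f(x_3) = 4*0.4599^2 - 6*0.4599 + 2.87*|0.4599| = -0.5934


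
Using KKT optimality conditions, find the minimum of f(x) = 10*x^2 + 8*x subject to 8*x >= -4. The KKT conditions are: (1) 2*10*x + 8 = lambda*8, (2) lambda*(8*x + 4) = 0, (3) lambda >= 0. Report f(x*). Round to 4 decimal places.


Step 1: Try lambda = 0 (constraint inactive).
Stationarity: 2*10*x + 8 = 0
x* = -8/(2*10) = -0.4
Check constraint: 8*-0.4 = -3.2 >= -4 -- satisfied.
Step 2: Compute optimal value.
f(x*) = 10*(-0.4)^2 + 8*(-0.4) = -1.6


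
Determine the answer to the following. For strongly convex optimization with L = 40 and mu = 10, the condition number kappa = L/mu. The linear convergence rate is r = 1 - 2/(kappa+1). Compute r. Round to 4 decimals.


Step 1: Compute the condition number.
kappa = L/mu = 40/10 = 4.0
Step 2: Compute the convergence rate.
r = 1 - 2/(kappa + 1) = 1 - 2*mu/(L + mu) = (L - mu)/(L + mu) = 30/50 = 0.6


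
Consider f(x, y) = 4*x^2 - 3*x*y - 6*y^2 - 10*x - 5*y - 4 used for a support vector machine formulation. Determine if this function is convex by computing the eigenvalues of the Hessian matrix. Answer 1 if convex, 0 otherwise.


The Hessian of f(x,y) = 4*x^2 - 3*x*y - 6*y^2 - 10*x - 5*y - 4 is:
H = [[8, -3], [-3, -12]]
Trace = 8 - 12 = -4
Determinant = 8*-12 - (-3)^2 = -105
Discriminant = (-4)^2 - 4*-105 = 436.0
Eigenvalues: lambda_1 = -12.4403, lambda_2 = 8.4403
The function is not convex.

0


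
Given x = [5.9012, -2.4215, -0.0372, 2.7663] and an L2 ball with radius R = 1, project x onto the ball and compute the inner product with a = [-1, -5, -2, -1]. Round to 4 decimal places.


Step 1: Compute ||x|| (intermediates to 6 decimals).
||x|| = sqrt(5.9012^2 + (-2.4215)^2 + (-0.0372)^2 + 2.7663^2) = 6.952814
Step 2: Project.
Since ||x|| > R, scale = R/||x|| = 1/6.952814 = 0.143827, proj(x) = scale * x
proj(x) = [0.848752, -0.348277, -0.00535, 0.397869]
Step 3: Dot product.
a^T * proj(x) = -1*0.848752 - 5*(-0.348277) - 2*(-0.00535) - 1*0.397869 = 0.5055


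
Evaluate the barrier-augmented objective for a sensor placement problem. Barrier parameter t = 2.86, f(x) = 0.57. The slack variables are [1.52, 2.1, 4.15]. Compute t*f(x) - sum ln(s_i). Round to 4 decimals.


Step 1: Compute log-barrier.
ln values: [0.4187, 0.7419, 1.4231]
phi = -(0.4187 + 0.7419 + 1.4231) = -2.5838
Step 2: Compute augmented objective.
t*f(x) = 2.86*0.57 = 1.6302
Total = 1.6302 - 2.5838 = -0.9536


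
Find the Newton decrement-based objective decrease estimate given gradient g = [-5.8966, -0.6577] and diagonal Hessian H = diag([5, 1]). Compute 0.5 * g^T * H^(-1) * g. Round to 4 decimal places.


Step 1: H is diagonal, so H^(-1) * g = [-1.1793, -0.6577].
Step 2: g^T H^(-1) g = sum_i g_i^2 / H_ii
  = (-5.8966)^2/5 + (-0.6577)^2/1
  = 6.954 + 0.4326 = 7.3865
Step 3: Objective decrease = 0.5 * g^T H^(-1) g = 3.6933


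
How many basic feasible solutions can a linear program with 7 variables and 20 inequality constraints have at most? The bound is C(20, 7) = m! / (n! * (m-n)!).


Each vertex corresponds to some choice of n active constraints out of m, so the number of vertices is at most C(m, n) = m! / (n!(m-n)!).
m = 20, n = 7
Numerator: 20 * 19 * 18 * 17 * 16 * 15 * 14
Denominator: 7! = 5040
C(20, 7) = 77520


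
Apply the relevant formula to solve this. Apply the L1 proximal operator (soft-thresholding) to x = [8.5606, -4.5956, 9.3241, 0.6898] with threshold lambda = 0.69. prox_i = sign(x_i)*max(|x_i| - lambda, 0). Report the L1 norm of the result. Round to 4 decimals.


Soft-thresholding with lambda = 0.69:
prox(8.5606) = sign(8.5606)*max(|8.5606| - 0.69, 0) = 7.8706
prox(-4.5956) = sign(-4.5956)*max(|-4.5956| - 0.69, 0) = -3.9056
prox(9.3241) = sign(9.3241)*max(|9.3241| - 0.69, 0) = 8.6341
prox(0.6898) = sign(0.6898)*max(|0.6898| - 0.69, 0) = 0.0
prox(x) = [7.8706, -3.9056, 8.6341, 0.0]
||prox(x)||_1 = 7.8706 + 3.9056 + 8.6341 + 0.0 = 20.4103


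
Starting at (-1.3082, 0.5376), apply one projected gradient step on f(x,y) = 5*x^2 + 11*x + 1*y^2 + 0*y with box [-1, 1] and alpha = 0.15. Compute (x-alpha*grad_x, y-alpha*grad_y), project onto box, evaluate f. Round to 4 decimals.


Step 1: Compute gradient at (-1.3082, 0.5376).
grad_x = 2*5*-1.3082 + 11 = -2.082
grad_y = 2*1*0.5376 + 0 = 1.0752
Step 2: Gradient step.
x_raw = -1.3082 - 0.15*-2.082 = -0.9959
y_raw = 0.5376 - 0.15*1.0752 = 0.3763
Step 3: Project onto [-1, 1].
x_proj = clip(-0.9959) = -0.9959
y_proj = clip(0.3763) = 0.3763
Step 4: Evaluate f.
f(-0.9959, 0.3763) = -5.8542


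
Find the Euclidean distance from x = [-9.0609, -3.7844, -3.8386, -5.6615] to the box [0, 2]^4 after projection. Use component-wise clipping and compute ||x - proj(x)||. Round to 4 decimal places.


Project each component onto [0, 2].
clip(-9.0609) = 0.0, clip(-3.7844) = 0.0, clip(-3.8386) = 0.0, clip(-5.6615) = 0.0
Projection = [0.0, 0.0, 0.0, 0.0]
Squared diffs: [82.0999, 14.3217, 14.7348, 32.0526]
Distance = sqrt(143.209) = 11.967


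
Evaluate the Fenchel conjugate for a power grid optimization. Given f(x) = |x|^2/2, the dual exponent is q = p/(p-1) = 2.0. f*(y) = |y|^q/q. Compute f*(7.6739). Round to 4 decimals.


The conjugate exponent q satisfies 1/p + 1/q = 1.
p = 2, so q = 2/(2 - 1) = 2.0
|y|^q = 7.6739^2.0 = 58.8887
f*(7.6739) = 58.8887 / 2.0 = 29.4444


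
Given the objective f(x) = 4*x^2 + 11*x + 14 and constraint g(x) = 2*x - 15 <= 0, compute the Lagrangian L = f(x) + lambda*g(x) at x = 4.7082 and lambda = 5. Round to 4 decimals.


Step 1: Evaluate f(x).
f(4.7082) = 4*4.7082^2 + 11*4.7082 + 14 = 154.4588
Step 2: Evaluate g(x).
g(4.7082) = 2*4.7082 - 15 = -5.5836
Step 3: Compute Lagrangian.
L = 154.4588 + 5*-5.5836 = 126.5408


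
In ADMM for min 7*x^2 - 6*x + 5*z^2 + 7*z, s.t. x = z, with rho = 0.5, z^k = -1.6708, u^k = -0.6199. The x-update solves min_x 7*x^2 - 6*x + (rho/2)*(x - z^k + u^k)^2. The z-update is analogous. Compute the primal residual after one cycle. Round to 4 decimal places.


ADMM iteration with rho = 0.5, z^k = -1.6708, u^k = -0.6199
Step 1: x-update.
Minimize 7*x^2 - 6*x + (0.5/2)*(x + 1.6708 - 0.6199)^2
FOC: (2*7 + 0.5)*x = 6 + 0.5*(-1.6708 + 0.6199)
x^{k+1} = 0.3776
Step 2: z-update.
Minimize 5*z^2 + 7*z + (0.5/2)*(0.3776 - z - 0.6199)^2
FOC: (2*5 + 0.5)*z = -7 + 0.5*(0.3776 - 0.6199)
z^{k+1} = -0.6782
Step 3: u-update.
u^{k+1} = -0.6199 + 0.3776 + 0.6782 = 0.4359
Step 4: Primal residual = |0.3776 + 0.6782| = 1.0558


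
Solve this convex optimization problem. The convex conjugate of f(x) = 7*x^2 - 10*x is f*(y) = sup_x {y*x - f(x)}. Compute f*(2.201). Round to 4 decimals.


f*(y) = sup_x {y*x - a*x^2 - b*x} = sup_x {(y-b)*x - a*x^2}
FOC: (y - b) - 2a*x = 0 => x* = (y - b)/(2a)
x* = (2.201 + 10)/(2*7) = 0.8715
f*(2.201) = (y-b)^2/(4a) = (2.201 + 10)^2/(4*7)
= 148.8644/28 = 5.3166


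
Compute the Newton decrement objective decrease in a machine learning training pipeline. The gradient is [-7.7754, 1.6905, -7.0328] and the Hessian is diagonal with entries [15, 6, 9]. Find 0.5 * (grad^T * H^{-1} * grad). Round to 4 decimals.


Step 1: H is diagonal, so H^(-1) * g = [-0.5184, 0.2818, -0.7814].
Step 2: g^T H^(-1) g = sum_i g_i^2 / H_ii
  = (-7.7754)^2/15 + (1.6905)^2/6 + (-7.0328)^2/9
  = 4.0305 + 0.4763 + 5.4956 = 10.0023
Step 3: Objective decrease = 0.5 * g^T H^(-1) g = 5.0012


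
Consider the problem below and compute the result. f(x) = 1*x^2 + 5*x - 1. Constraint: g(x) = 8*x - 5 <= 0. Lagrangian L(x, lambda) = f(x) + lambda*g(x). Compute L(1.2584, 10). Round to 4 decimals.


Step 1: Evaluate f(x).
f(1.2584) = 1*1.2584^2 + 5*1.2584 - 1 = 6.8756
Step 2: Evaluate g(x).
g(1.2584) = 8*1.2584 - 5 = 5.0672
Step 3: Compute Lagrangian.
L = 6.8756 + 10*5.0672 = 57.5476


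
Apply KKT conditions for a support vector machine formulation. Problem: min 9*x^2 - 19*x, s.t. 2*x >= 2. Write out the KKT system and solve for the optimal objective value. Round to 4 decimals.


Step 1: Try lambda = 0 (constraint inactive).
Stationarity: 2*9*x - 19 = 0
x* = 19/(2*9) = 19/18 = 1.0556 (rounded; the exact value 19/18 is used below)
Check constraint: 2*1.0556 = 2.1112 >= 2 -- satisfied.
Step 2: Compute optimal value.
f(x*) = 9*(19/18)^2 - 19*(19/18) = -10.0278


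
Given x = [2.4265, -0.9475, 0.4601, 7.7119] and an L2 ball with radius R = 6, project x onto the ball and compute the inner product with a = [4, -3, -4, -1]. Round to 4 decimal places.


Step 1: Compute ||x|| (intermediates to 6 decimals).
||x|| = sqrt(2.4265^2 + (-0.9475)^2 + 0.4601^2 + 7.7119^2) = 8.15296
Step 2: Project.
Since ||x|| > R, scale = R/||x|| = 6/8.15296 = 0.735929, proj(x) = scale * x
proj(x) = [1.785732, -0.697293, 0.338601, 5.675411]
Step 3: Dot product.
a^T * proj(x) = 4*1.785732 - 3*(-0.697293) - 4*0.338601 - 1*5.675411 = 2.205


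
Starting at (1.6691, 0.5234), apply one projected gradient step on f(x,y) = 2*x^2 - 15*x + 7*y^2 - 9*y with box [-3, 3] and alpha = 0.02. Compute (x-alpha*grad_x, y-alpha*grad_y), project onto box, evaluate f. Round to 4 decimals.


Step 1: Compute gradient at (1.6691, 0.5234).
grad_x = 2*2*1.6691 - 15 = -8.3236
grad_y = 2*7*0.5234 - 9 = -1.6724
Step 2: Gradient step.
x_raw = 1.6691 - 0.02*-8.3236 = 1.8356
y_raw = 0.5234 - 0.02*-1.6724 = 0.5568
Step 3: Project onto [-3, 3].
x_proj = clip(1.8356) = 1.8356
y_proj = clip(0.5568) = 0.5568
Step 4: Evaluate f.
f(1.8356, 0.5568) = -23.636


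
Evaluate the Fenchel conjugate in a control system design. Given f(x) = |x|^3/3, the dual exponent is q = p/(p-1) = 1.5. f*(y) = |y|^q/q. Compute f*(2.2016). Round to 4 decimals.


The conjugate exponent q satisfies 1/p + 1/q = 1.
p = 3, so q = 3/(3 - 1) = 1.5
|y|^q = 2.2016^1.5 = 3.2667
f*(2.2016) = 3.2667 / 1.5 = 2.1778


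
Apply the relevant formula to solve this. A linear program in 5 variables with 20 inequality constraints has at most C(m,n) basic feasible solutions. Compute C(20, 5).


Each vertex corresponds to some choice of n active constraints out of m, so the number of vertices is at most C(m, n) = m! / (n!(m-n)!).
m = 20, n = 5
Numerator: 20 * 19 * 18 * 17 * 16
Denominator: 5! = 120
C(20, 5) = 15504


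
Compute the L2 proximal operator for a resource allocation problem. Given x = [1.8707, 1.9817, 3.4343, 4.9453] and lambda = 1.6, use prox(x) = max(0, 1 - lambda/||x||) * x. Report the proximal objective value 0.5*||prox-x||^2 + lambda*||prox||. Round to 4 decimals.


Step 1: Compute ||x||.
||x|| = 6.6089
Step 2: Compute scaling factor.
scale = max(0, 1 - 1.6/6.6089) = 0.7579
Step 3: prox(x) = [1.4178, 1.5019, 2.6029, 3.748]
||prox(x)|| = 5.0089
Step 4: Proximal objective.
0.5*||prox-x||^2 = 1.28
lambda*||prox|| = 8.0142
Total = 9.2942


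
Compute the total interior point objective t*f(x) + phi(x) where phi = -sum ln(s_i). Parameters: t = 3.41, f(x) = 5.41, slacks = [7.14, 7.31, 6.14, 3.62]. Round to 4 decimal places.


Step 1: Compute log-barrier.
ln values: [1.9657, 1.9892, 1.8148, 1.2865]
phi = -(1.9657 + 1.9892 + 1.8148 + 1.2865) = -7.0563
Step 2: Compute augmented objective.
t*f(x) = 3.41*5.41 = 18.4481
Total = 18.4481 - 7.0563 = 11.3918


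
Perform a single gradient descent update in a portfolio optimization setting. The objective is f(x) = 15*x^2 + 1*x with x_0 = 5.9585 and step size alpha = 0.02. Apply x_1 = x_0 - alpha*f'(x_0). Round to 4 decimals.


We compute the gradient at x_0 and apply the update.
f'(x) = 30*x + 1
f'(5.9585) = 30*5.9585 + 1 = 179.755
x_1 = 5.9585 - 0.02*179.755 = 2.3634


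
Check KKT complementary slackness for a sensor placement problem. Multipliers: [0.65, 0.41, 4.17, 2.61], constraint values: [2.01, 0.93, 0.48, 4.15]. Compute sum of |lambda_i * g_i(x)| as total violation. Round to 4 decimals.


KKT complementary slackness check:
lambda_1 * g_1 = 0.65 * 2.01 = 1.3065
lambda_2 * g_2 = 0.41 * 0.93 = 0.3813
lambda_3 * g_3 = 4.17 * 0.48 = 2.0016
lambda_4 * g_4 = 2.61 * 4.15 = 10.8315
Total violation = 1.3065 + 0.3813 + 2.0016 + 10.8315 = 14.5209


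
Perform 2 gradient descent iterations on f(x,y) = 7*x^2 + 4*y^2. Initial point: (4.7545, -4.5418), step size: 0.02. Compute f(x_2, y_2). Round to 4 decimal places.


Gradient descent on f(x,y) = 7*x^2 + 4*y^2.
Starting point: (4.7545, -4.5418), alpha = 0.02
Step 1: grad_x = 2*7*4.7545 = 66.563, grad_y = 2*4*-4.5418 = -36.3344
  x_1 = 4.7545 - 0.02*66.563 = 3.4232
  y_1 = -4.5418 - 0.02*-36.3344 = -3.8151
Step 2: grad_x = 2*7*3.4232 = 47.9254, grad_y = 2*4*-3.8151 = -30.5209
  x_2 = 3.4232 - 0.02*47.9254 = 2.4647
  y_2 = -3.8151 - 0.02*-30.5209 = -3.2047
f(2.4647, -3.2047) = 7*2.4647^2 + 4*(-3.2047)^2 = 83.6046


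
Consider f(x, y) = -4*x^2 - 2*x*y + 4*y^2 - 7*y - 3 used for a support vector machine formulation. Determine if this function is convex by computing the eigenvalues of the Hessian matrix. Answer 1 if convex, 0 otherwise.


The Hessian of f(x,y) = -4*x^2 - 2*x*y + 4*y^2 - 7*y - 3 is:
H = [[-8, -2], [-2, 8]]
Trace = -8 + 8 = 0
Determinant = -8*8 - (-2)^2 = -68
Discriminant = (0)^2 - 4*-68 = 272.0
Eigenvalues: lambda_1 = -8.2462, lambda_2 = 8.2462
The function is not convex.

0


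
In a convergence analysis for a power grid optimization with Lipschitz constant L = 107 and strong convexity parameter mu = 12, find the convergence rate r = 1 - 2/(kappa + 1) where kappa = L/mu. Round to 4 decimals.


Step 1: Compute the condition number.
kappa = L/mu = 107/12 = 8.9167
Step 2: Compute the convergence rate.
r = 1 - 2/(kappa + 1) = 1 - 2*mu/(L + mu) = (L - mu)/(L + mu) = 95/119 = 0.7983


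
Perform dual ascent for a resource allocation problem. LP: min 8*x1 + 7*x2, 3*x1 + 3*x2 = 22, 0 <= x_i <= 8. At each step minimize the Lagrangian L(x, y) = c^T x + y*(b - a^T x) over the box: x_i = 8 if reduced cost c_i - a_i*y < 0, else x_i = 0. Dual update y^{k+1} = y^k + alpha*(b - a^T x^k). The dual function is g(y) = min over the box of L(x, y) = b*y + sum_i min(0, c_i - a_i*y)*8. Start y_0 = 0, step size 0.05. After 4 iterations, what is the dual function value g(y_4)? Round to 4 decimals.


Dual ascent for LP: min 8*x1 + 7*x2, 3*x1 + 3*x2 = 22, 0 <= x_i <= 8
Step 1: y^k = 0.0, reduced costs: (8.0, 7.0)
  x^k = (0.0, 0.0), subgradient = b - a^T x = 22.0
  y^{k+1} = 0.0 + 0.05*22.0 = 1.1
Step 2: y^k = 1.1, reduced costs: (4.7, 3.7)
  x^k = (0.0, 0.0), subgradient = b - a^T x = 22.0
  y^{k+1} = 1.1 + 0.05*22.0 = 2.2
Step 3: y^k = 2.2, reduced costs: (1.4, 0.4)
  x^k = (0.0, 0.0), subgradient = b - a^T x = 22.0
  y^{k+1} = 2.2 + 0.05*22.0 = 3.3
Step 4: y^k = 3.3, reduced costs: (-1.9, -2.9)
  x^k = (8.0, 8.0), subgradient = b - a^T x = -26.0
  y^{k+1} = 3.3 + 0.05*-26.0 = 2.0
Dual objective at y_4 = 2.0: reduced costs (2.0, 1.0), box minimizer x = (0.0, 0.0)
g(y_4) = b*y + (c1 - a1*y)*x1 + (c2 - a2*y)*x2 = 22*2.0 + 2.0*0.0 + 1.0*0.0 = 44.0 + 0.0 + 0.0 = 44.0


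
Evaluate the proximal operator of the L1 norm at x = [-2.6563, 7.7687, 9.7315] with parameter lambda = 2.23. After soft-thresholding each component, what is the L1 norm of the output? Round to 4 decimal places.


Soft-thresholding with lambda = 2.23:
prox(-2.6563) = sign(-2.6563)*max(|-2.6563| - 2.23, 0) = -0.4263
prox(7.7687) = sign(7.7687)*max(|7.7687| - 2.23, 0) = 5.5387
prox(9.7315) = sign(9.7315)*max(|9.7315| - 2.23, 0) = 7.5015
prox(x) = [-0.4263, 5.5387, 7.5015]
||prox(x)||_1 = 0.4263 + 5.5387 + 7.5015 = 13.4665


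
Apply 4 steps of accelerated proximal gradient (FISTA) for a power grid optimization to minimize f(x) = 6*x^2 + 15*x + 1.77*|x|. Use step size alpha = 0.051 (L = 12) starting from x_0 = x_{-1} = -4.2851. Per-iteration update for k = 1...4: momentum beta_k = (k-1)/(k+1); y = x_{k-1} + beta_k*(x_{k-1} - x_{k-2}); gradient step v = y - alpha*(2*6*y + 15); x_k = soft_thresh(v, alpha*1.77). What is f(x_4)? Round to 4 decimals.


FISTA on f(x) = 6*x^2 + 15*x + 1.77*|x|
L = 12, alpha = 0.051
Iteration 1: beta = 0.0, y = -4.2851 + 0.0*(-4.2851 + 4.2851) = -4.2851
  grad(y) = -36.4212, v = y - alpha*grad = -2.4276
  prox(v) = soft_thresh(-2.4276, 0.0903) = -2.3373
Iteration 2: beta = 0.3333, y = -2.3373 + 0.3333*(-2.3373 + 4.2851) = -1.6881
  grad(y) = -5.2572, v = y - alpha*grad = -1.42
  prox(v) = soft_thresh(-1.42, 0.0903) = -1.3297
Iteration 3: beta = 0.5, y = -1.3297 + 0.5*(-1.3297 + 2.3373) = -0.8259
  grad(y) = 5.0893, v = y - alpha*grad = -1.0854
  prox(v) = soft_thresh(-1.0854, 0.0903) = -0.9952
Iteration 4: beta = 0.6, y = -0.9952 + 0.6*(-0.9952 + 1.3297) = -0.7945
  grad(y) = 5.4665, v = y - alpha*grad = -1.0732
  prox(v) = soft_thresh(-1.0732, 0.0903) = -0.983
f(x_4) = 6*(-0.983)^2 + 15*(-0.983) + 1.77*|-0.983| = -7.2073


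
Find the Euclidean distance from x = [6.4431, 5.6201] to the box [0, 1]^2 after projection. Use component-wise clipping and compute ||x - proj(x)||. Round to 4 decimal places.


Project each component onto [0, 1].
clip(6.4431) = 1.0, clip(5.6201) = 1.0
Projection = [1.0, 1.0]
Squared diffs: [29.6273, 21.3453]
Distance = sqrt(50.9726) = 7.1395


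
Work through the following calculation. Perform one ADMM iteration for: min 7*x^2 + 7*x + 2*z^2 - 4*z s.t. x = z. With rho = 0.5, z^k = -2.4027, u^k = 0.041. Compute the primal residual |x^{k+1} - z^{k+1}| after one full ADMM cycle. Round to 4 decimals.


ADMM iteration with rho = 0.5, z^k = -2.4027, u^k = 0.041
Step 1: x-update.
Minimize 7*x^2 + 7*x + (0.5/2)*(x + 2.4027 + 0.041)^2
FOC: (2*7 + 0.5)*x = -7 + 0.5*(-2.4027 - 0.041)
x^{k+1} = -0.567
Step 2: z-update.
Minimize 2*z^2 - 4*z + (0.5/2)*(-0.567 - z + 0.041)^2
FOC: (2*2 + 0.5)*z = 4 + 0.5*(-0.567 + 0.041)
z^{k+1} = 0.8304
Step 3: u-update.
u^{k+1} = 0.041 - 0.567 - 0.8304 = -1.3565
Step 4: Primal residual = |-0.567 - 0.8304| = 1.3975


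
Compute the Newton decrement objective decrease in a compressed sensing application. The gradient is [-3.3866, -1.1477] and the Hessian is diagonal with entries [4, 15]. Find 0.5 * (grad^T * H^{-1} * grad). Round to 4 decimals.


Step 1: H is diagonal, so H^(-1) * g = [-0.8467, -0.0765].
Step 2: g^T H^(-1) g = sum_i g_i^2 / H_ii
  = (-3.3866)^2/4 + (-1.1477)^2/15
  = 2.8673 + 0.0878 = 2.9551
Step 3: Objective decrease = 0.5 * g^T H^(-1) g = 1.4775


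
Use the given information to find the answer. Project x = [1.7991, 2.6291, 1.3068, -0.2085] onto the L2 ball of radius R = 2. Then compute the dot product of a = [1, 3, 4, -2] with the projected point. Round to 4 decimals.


Step 1: Compute ||x|| (intermediates to 6 decimals).
||x|| = sqrt(1.7991^2 + 2.6291^2 + 1.3068^2 + (-0.2085)^2) = 3.449656
Step 2: Project.
Since ||x|| > R, scale = R/||x|| = 2/3.449656 = 0.579768, proj(x) = scale * x
proj(x) = [1.043061, 1.524268, 0.757641, -0.120882]
Step 3: Dot product.
a^T * proj(x) = 1*1.043061 + 3*1.524268 + 4*0.757641 - 2*(-0.120882) = 8.8882


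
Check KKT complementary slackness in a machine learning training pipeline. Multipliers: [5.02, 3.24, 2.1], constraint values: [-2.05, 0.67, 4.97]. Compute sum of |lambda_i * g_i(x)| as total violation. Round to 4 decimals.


KKT complementary slackness check:
lambda_1 * g_1 = 5.02 * -2.05 = -10.291
lambda_2 * g_2 = 3.24 * 0.67 = 2.1708
lambda_3 * g_3 = 2.1 * 4.97 = 10.437
Total violation = 10.291 + 2.1708 + 10.437 = 22.8988


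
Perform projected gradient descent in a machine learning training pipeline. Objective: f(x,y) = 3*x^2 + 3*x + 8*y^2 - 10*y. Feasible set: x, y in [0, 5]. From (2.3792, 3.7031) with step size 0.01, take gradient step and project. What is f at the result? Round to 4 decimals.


Step 1: Compute gradient at (2.3792, 3.7031).
grad_x = 2*3*2.3792 + 3 = 17.2752
grad_y = 2*8*3.7031 - 10 = 49.2496
Step 2: Gradient step.
x_raw = 2.3792 - 0.01*17.2752 = 2.2064
y_raw = 3.7031 - 0.01*49.2496 = 3.2106
Step 3: Project onto [0, 5].
x_proj = clip(2.2064) = 2.2064
y_proj = clip(3.2106) = 3.2106
Step 4: Evaluate f.
f(2.2064, 3.2106) = 71.5824


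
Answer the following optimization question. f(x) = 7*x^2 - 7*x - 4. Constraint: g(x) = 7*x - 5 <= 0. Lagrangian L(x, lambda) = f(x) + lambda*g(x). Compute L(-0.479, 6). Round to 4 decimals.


Step 1: Evaluate f(x).
f(-0.479) = 7*(-0.479)^2 - 7*(-0.479) - 4 = 0.9591
Step 2: Evaluate g(x).
g(-0.479) = 7*-0.479 - 5 = -8.353
Step 3: Compute Lagrangian.
L = 0.9591 + 6*-8.353 = -49.1589


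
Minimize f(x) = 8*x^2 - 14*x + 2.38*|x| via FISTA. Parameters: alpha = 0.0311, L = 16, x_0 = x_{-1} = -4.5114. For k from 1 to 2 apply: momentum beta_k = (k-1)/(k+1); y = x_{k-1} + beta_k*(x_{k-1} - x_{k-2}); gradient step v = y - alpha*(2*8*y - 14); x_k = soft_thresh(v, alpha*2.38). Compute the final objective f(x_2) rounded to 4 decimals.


FISTA on f(x) = 8*x^2 - 14*x + 2.38*|x|
L = 16, alpha = 0.0311
Iteration 1: beta = 0.0, y = -4.5114 + 0.0*(-4.5114 + 4.5114) = -4.5114
  grad(y) = -86.1824, v = y - alpha*grad = -1.8311
  prox(v) = soft_thresh(-1.8311, 0.074) = -1.7571
Iteration 2: beta = 0.3333, y = -1.7571 + 0.3333*(-1.7571 + 4.5114) = -0.839
  grad(y) = -27.4242, v = y - alpha*grad = 0.0139
  prox(v) = soft_thresh(0.0139, 0.074) = 0.0
f(x_2) = 8*0.0^2 - 14*0.0 + 2.38*|0.0| = 0.0


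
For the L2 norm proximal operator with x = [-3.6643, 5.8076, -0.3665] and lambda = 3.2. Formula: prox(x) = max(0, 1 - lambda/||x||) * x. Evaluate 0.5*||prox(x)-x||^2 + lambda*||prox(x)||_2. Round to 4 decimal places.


Step 1: Compute ||x||.
||x|| = 6.8767
Step 2: Compute scaling factor.
scale = max(0, 1 - 3.2/6.8767) = 0.5347
Step 3: prox(x) = [-1.9592, 3.1051, -0.196]
||prox(x)|| = 3.6767
Step 4: Proximal objective.
0.5*||prox-x||^2 = 5.12
lambda*||prox|| = 11.7654
Total = 16.8856


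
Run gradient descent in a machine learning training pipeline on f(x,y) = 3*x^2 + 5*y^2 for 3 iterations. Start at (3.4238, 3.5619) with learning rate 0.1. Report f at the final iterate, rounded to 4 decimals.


Gradient descent on f(x,y) = 3*x^2 + 5*y^2.
Starting point: (3.4238, 3.5619), alpha = 0.1
Step 1: grad_x = 2*3*3.4238 = 20.5428, grad_y = 2*5*3.5619 = 35.619
  x_1 = 3.4238 - 0.1*20.5428 = 1.3695
  y_1 = 3.5619 - 0.1*35.619 = 0.0
Step 2: grad_x = 2*3*1.3695 = 8.2171, grad_y = 2*5*0.0 = 0.0
  x_2 = 1.3695 - 0.1*8.2171 = 0.5478
  y_2 = 0.0 - 0.1*0.0 = 0.0
Step 3: grad_x = 2*3*0.5478 = 3.2868, grad_y = 2*5*0.0 = 0.0
  x_3 = 0.5478 - 0.1*3.2868 = 0.2191
  y_3 = 0.0 - 0.1*0.0 = 0.0
f(0.2191, 0.0) = 3*0.2191^2 + 5*0.0^2 = 0.144


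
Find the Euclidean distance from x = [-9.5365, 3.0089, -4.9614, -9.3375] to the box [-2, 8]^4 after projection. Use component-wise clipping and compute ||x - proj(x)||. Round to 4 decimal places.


Project each component onto [-2, 8].
clip(-9.5365) = -2.0, clip(3.0089) = 3.0089, clip(-4.9614) = -2.0, clip(-9.3375) = -2.0
Projection = [-2.0, 3.0089, -2.0, -2.0]
Squared diffs: [56.7988, 0.0, 8.7699, 53.8389]
Distance = sqrt(119.4076) = 10.9274


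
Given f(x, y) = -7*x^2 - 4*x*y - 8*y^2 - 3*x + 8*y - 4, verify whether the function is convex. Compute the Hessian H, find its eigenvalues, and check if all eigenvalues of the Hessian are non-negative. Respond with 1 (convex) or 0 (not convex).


The Hessian of f(x,y) = -7*x^2 - 4*x*y - 8*y^2 - 3*x + 8*y - 4 is:
H = [[-14, -4], [-4, -16]]
Trace = -14 - 16 = -30
Determinant = -14*-16 - (-4)^2 = 208
Discriminant = (-30)^2 - 4*208 = 68.0
Eigenvalues: lambda_1 = -19.1231, lambda_2 = -10.8769
The function is not convex.

0


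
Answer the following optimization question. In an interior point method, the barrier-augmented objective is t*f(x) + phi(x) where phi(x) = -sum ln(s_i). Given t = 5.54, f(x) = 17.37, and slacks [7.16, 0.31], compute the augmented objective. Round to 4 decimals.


Step 1: Compute log-barrier.
ln values: [1.9685, -1.1712]
phi = -(1.9685 - 1.1712) = -0.7973
Step 2: Compute augmented objective.
t*f(x) = 5.54*17.37 = 96.2298
Total = 96.2298 - 0.7973 = 95.4325


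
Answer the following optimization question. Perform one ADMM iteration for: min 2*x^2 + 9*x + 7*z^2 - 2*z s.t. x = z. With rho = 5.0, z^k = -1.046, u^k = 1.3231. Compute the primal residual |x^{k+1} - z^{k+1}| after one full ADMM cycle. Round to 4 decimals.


ADMM iteration with rho = 5.0, z^k = -1.046, u^k = 1.3231
Step 1: x-update.
Minimize 2*x^2 + 9*x + (5.0/2)*(x + 1.046 + 1.3231)^2
FOC: (2*2 + 5.0)*x = -9 + 5.0*(-1.046 - 1.3231)
x^{k+1} = -2.3162
Step 2: z-update.
Minimize 7*z^2 - 2*z + (5.0/2)*(-2.3162 - z + 1.3231)^2
FOC: (2*7 + 5.0)*z = 2 + 5.0*(-2.3162 + 1.3231)
z^{k+1} = -0.1561
Step 3: u-update.
u^{k+1} = 1.3231 - 2.3162 + 0.1561 = -0.837
Step 4: Primal residual = |-2.3162 + 0.1561| = 2.1601


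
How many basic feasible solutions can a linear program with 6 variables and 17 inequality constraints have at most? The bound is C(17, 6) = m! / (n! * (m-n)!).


Each vertex corresponds to some choice of n active constraints out of m, so the number of vertices is at most C(m, n) = m! / (n!(m-n)!).
m = 17, n = 6
Numerator: 17 * 16 * 15 * 14 * 13 * 12
Denominator: 6! = 720
C(17, 6) = 12376


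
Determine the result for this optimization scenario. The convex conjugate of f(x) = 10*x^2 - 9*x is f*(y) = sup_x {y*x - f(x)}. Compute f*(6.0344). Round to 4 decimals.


f*(y) = sup_x {y*x - a*x^2 - b*x} = sup_x {(y-b)*x - a*x^2}
FOC: (y - b) - 2a*x = 0 => x* = (y - b)/(2a)
x* = (6.0344 + 9)/(2*10) = 0.7517
f*(6.0344) = (y-b)^2/(4a) = (6.0344 + 9)^2/(4*10)
= 226.0332/40 = 5.6508


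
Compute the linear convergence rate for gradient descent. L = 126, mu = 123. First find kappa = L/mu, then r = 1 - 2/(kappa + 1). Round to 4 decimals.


Step 1: Compute the condition number.
kappa = L/mu = 126/123 = 1.0244
Step 2: Compute the convergence rate.
r = 1 - 2/(kappa + 1) = 1 - 2*mu/(L + mu) = (L - mu)/(L + mu) = 3/249 = 0.012


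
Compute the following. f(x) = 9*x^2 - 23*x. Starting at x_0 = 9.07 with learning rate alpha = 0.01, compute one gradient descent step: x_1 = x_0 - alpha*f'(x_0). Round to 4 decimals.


We compute the gradient at x_0 and apply the update.
f'(x) = 18*x - 23
f'(9.07) = 18*9.07 - 23 = 140.26
x_1 = 9.07 - 0.01*140.26 = 7.6674


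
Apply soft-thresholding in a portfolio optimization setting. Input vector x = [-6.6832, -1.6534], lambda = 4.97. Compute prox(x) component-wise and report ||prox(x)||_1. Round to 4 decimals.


Soft-thresholding with lambda = 4.97:
prox(-6.6832) = sign(-6.6832)*max(|-6.6832| - 4.97, 0) = -1.7132
prox(-1.6534) = sign(-1.6534)*max(|-1.6534| - 4.97, 0) = 0.0
prox(x) = [-1.7132, 0.0]
||prox(x)||_1 = 1.7132 + 0.0 = 1.7132


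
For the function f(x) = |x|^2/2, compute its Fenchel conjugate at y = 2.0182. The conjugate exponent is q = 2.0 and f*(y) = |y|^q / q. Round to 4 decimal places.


The conjugate exponent q satisfies 1/p + 1/q = 1.
p = 2, so q = 2/(2 - 1) = 2.0
|y|^q = 2.0182^2.0 = 4.0731
f*(2.0182) = 4.0731 / 2.0 = 2.0366


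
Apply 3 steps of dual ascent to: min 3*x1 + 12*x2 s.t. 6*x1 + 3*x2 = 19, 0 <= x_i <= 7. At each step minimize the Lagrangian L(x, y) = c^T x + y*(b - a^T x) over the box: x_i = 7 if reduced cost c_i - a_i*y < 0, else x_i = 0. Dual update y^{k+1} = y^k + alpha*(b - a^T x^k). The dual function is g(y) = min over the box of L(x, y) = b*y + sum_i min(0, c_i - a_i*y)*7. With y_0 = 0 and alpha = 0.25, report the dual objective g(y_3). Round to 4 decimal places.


Dual ascent for LP: min 3*x1 + 12*x2, 6*x1 + 3*x2 = 19, 0 <= x_i <= 7
Step 1: y^k = 0.0, reduced costs: (3.0, 12.0)
  x^k = (0.0, 0.0), subgradient = b - a^T x = 19.0
  y^{k+1} = 0.0 + 0.25*19.0 = 4.75
Step 2: y^k = 4.75, reduced costs: (-25.5, -2.25)
  x^k = (7.0, 7.0), subgradient = b - a^T x = -44.0
  y^{k+1} = 4.75 + 0.25*-44.0 = -6.25
Step 3: y^k = -6.25, reduced costs: (40.5, 30.75)
  x^k = (0.0, 0.0), subgradient = b - a^T x = 19.0
  y^{k+1} = -6.25 + 0.25*19.0 = -1.5
Dual objective at y_3 = -1.5: reduced costs (12.0, 16.5), box minimizer x = (0.0, 0.0)
g(y_3) = b*y + (c1 - a1*y)*x1 + (c2 - a2*y)*x2 = 19*(-1.5) + 12.0*0.0 + 16.5*0.0 = -28.5 + 0.0 + 0.0 = -28.5


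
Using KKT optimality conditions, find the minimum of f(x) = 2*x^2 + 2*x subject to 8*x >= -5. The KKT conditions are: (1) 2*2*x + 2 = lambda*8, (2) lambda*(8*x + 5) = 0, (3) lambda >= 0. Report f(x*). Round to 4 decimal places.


Step 1: Try lambda = 0 (constraint inactive).
Stationarity: 2*2*x + 2 = 0
x* = -2/(2*2) = -0.5
Check constraint: 8*-0.5 = -4.0 >= -5 -- satisfied.
Step 2: Compute optimal value.
f(x*) = 2*(-0.5)^2 + 2*(-0.5) = -0.5


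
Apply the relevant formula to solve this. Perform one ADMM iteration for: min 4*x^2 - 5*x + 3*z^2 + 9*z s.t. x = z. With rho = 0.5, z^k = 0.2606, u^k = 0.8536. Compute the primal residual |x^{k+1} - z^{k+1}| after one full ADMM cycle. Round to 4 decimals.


ADMM iteration with rho = 0.5, z^k = 0.2606, u^k = 0.8536
Step 1: x-update.
Minimize 4*x^2 - 5*x + (0.5/2)*(x - 0.2606 + 0.8536)^2
FOC: (2*4 + 0.5)*x = 5 + 0.5*(0.2606 - 0.8536)
x^{k+1} = 0.5534
Step 2: z-update.
Minimize 3*z^2 + 9*z + (0.5/2)*(0.5534 - z + 0.8536)^2
FOC: (2*3 + 0.5)*z = -9 + 0.5*(0.5534 + 0.8536)
z^{k+1} = -1.2764
Step 3: u-update.
u^{k+1} = 0.8536 + 0.5534 + 1.2764 = 2.6833
Step 4: Primal residual = |0.5534 + 1.2764| = 1.8297


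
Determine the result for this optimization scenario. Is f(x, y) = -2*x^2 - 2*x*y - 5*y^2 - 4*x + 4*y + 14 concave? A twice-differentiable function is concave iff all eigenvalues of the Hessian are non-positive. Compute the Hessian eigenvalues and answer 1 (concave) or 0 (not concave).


The Hessian of f(x,y) = -2*x^2 - 2*x*y - 5*y^2 - 4*x + 4*y + 14 is:
H = [[-4, -2], [-2, -10]]
Trace = -4 - 10 = -14
Determinant = -4*-10 - (-2)^2 = 36
Discriminant = (-14)^2 - 4*36 = 52.0
Eigenvalues: lambda_1 = -10.6056, lambda_2 = -3.3944
The function is concave.

1


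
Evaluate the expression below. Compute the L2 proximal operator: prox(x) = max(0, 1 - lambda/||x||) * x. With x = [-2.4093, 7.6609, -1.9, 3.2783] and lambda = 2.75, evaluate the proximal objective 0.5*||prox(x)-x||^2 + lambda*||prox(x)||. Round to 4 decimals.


Step 1: Compute ||x||.
||x|| = 8.8798
Step 2: Compute scaling factor.
scale = max(0, 1 - 2.75/8.8798) = 0.6903
Step 3: prox(x) = [-1.6632, 5.2884, -1.3116, 2.263]
||prox(x)|| = 6.1298
Step 4: Proximal objective.
0.5*||prox-x||^2 = 3.7813
lambda*||prox|| = 16.857
Total = 20.6383


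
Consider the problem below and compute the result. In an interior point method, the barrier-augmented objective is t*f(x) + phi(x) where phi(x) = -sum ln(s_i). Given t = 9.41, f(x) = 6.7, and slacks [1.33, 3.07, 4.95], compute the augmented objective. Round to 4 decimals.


Step 1: Compute log-barrier.
ln values: [0.2852, 1.1217, 1.5994]
phi = -(0.2852 + 1.1217 + 1.5994) = -3.0062
Step 2: Compute augmented objective.
t*f(x) = 9.41*6.7 = 63.047
Total = 63.047 - 3.0062 = 60.0408


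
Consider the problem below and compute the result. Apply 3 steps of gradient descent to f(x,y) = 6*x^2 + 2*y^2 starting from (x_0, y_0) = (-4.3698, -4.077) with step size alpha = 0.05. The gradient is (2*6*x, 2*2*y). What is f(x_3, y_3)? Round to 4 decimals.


Gradient descent on f(x,y) = 6*x^2 + 2*y^2.
Starting point: (-4.3698, -4.077), alpha = 0.05
Step 1: grad_x = 2*6*-4.3698 = -52.4376, grad_y = 2*2*-4.077 = -16.308
  x_1 = -4.3698 - 0.05*-52.4376 = -1.7479
  y_1 = -4.077 - 0.05*-16.308 = -3.2616
Step 2: grad_x = 2*6*-1.7479 = -20.975, grad_y = 2*2*-3.2616 = -13.0464
  x_2 = -1.7479 - 0.05*-20.975 = -0.6992
  y_2 = -3.2616 - 0.05*-13.0464 = -2.6093
Step 3: grad_x = 2*6*-0.6992 = -8.39, grad_y = 2*2*-2.6093 = -10.4371
  x_3 = -0.6992 - 0.05*-8.39 = -0.2797
  y_3 = -2.6093 - 0.05*-10.4371 = -2.0874
f(-0.2797, -2.0874) = 6*(-0.2797)^2 + 2*(-2.0874)^2 = 9.184


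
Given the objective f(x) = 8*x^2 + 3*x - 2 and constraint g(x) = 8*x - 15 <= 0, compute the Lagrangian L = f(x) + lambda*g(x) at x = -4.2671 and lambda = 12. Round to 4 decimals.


Step 1: Evaluate f(x).
f(-4.2671) = 8*(-4.2671)^2 + 3*(-4.2671) - 2 = 130.8638
Step 2: Evaluate g(x).
g(-4.2671) = 8*-4.2671 - 15 = -49.1368
Step 3: Compute Lagrangian.
L = 130.8638 + 12*-49.1368 = -458.7778


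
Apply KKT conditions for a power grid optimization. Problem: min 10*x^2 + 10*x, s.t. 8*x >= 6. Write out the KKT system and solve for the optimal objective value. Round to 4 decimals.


Step 1: Try lambda = 0 (constraint inactive).
x_unc = -10/(2*10) = -0.5
Check: 8*-0.5 = -4.0 < 6 -- violated!
Step 2: Constraint must be active: 8*x = 6
x* = 6/8 = 0.75
lambda = (2*10*0.75 + 10)/8 = 3.125
Step 3: Compute optimal value.
f(x*) = 10*0.75^2 + 10*0.75 = 13.125


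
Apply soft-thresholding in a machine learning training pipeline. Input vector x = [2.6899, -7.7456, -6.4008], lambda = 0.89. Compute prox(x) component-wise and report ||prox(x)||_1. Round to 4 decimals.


Soft-thresholding with lambda = 0.89:
prox(2.6899) = sign(2.6899)*max(|2.6899| - 0.89, 0) = 1.7999
prox(-7.7456) = sign(-7.7456)*max(|-7.7456| - 0.89, 0) = -6.8556
prox(-6.4008) = sign(-6.4008)*max(|-6.4008| - 0.89, 0) = -5.5108
prox(x) = [1.7999, -6.8556, -5.5108]
||prox(x)||_1 = 1.7999 + 6.8556 + 5.5108 = 14.1663


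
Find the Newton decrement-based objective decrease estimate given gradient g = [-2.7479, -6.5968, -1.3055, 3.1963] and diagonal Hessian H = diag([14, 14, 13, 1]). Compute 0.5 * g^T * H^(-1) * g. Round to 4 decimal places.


Step 1: H is diagonal, so H^(-1) * g = [-0.1963, -0.4712, -0.1004, 3.1963].
Step 2: g^T H^(-1) g = sum_i g_i^2 / H_ii
  = (-2.7479)^2/14 + (-6.5968)^2/14 + (-1.3055)^2/13 + (3.1963)^2/1
  = 0.5394 + 3.1084 + 0.1311 + 10.2163 = 13.9952
Step 3: Objective decrease = 0.5 * g^T H^(-1) g = 6.9976


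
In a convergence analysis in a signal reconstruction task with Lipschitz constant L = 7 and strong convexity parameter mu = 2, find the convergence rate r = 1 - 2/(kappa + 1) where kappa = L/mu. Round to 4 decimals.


Step 1: Compute the condition number.
kappa = L/mu = 7/2 = 3.5
Step 2: Compute the convergence rate.
r = 1 - 2/(kappa + 1) = 1 - 2*mu/(L + mu) = (L - mu)/(L + mu) = 5/9 = 0.5556


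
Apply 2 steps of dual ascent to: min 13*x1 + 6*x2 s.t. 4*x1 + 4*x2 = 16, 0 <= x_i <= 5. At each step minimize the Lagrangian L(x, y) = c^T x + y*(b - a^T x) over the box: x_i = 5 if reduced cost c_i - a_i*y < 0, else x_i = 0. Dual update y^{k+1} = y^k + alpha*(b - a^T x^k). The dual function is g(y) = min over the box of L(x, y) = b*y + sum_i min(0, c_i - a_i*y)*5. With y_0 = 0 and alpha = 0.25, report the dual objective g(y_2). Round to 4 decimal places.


Dual ascent for LP: min 13*x1 + 6*x2, 4*x1 + 4*x2 = 16, 0 <= x_i <= 5
Step 1: y^k = 0.0, reduced costs: (13.0, 6.0)
  x^k = (0.0, 0.0), subgradient = b - a^T x = 16.0
  y^{k+1} = 0.0 + 0.25*16.0 = 4.0
Step 2: y^k = 4.0, reduced costs: (-3.0, -10.0)
  x^k = (5.0, 5.0), subgradient = b - a^T x = -24.0
  y^{k+1} = 4.0 + 0.25*-24.0 = -2.0
Dual objective at y_2 = -2.0: reduced costs (21.0, 14.0), box minimizer x = (0.0, 0.0)
g(y_2) = b*y + (c1 - a1*y)*x1 + (c2 - a2*y)*x2 = 16*(-2.0) + 21.0*0.0 + 14.0*0.0 = -32.0 + 0.0 + 0.0 = -32.0
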